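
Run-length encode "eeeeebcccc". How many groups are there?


Input: eeeeebcccc
Scanning for consecutive runs:
  Group 1: 'e' x 5 (positions 0-4)
  Group 2: 'b' x 1 (positions 5-5)
  Group 3: 'c' x 4 (positions 6-9)
Total groups: 3

3


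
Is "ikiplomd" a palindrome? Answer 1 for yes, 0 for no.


Input: ikiplomd
Reversed: dmolpiki
  Compare pos 0 ('i') with pos 7 ('d'): MISMATCH
  Compare pos 1 ('k') with pos 6 ('m'): MISMATCH
  Compare pos 2 ('i') with pos 5 ('o'): MISMATCH
  Compare pos 3 ('p') with pos 4 ('l'): MISMATCH
Result: not a palindrome

0


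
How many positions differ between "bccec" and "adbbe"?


Comparing "bccec" and "adbbe" position by position:
  Position 0: 'b' vs 'a' => DIFFER
  Position 1: 'c' vs 'd' => DIFFER
  Position 2: 'c' vs 'b' => DIFFER
  Position 3: 'e' vs 'b' => DIFFER
  Position 4: 'c' vs 'e' => DIFFER
Positions that differ: 5

5


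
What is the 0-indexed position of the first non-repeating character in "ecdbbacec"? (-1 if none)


Input: ecdbbacec
Character frequencies:
  'a': 1
  'b': 2
  'c': 3
  'd': 1
  'e': 2
Scanning left to right for freq == 1:
  Position 0 ('e'): freq=2, skip
  Position 1 ('c'): freq=3, skip
  Position 2 ('d'): unique! => answer = 2

2


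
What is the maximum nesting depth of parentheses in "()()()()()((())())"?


Input: "()()()()()((())())"
Tracking depth:
  Position 0 '(': depth becomes 1
  Position 1 ')': depth becomes 0
  Position 2 '(': depth becomes 1
  Position 3 ')': depth becomes 0
  Position 4 '(': depth becomes 1
  Position 5 ')': depth becomes 0
  Position 6 '(': depth becomes 1
  Position 7 ')': depth becomes 0
  Position 8 '(': depth becomes 1
  Position 9 ')': depth becomes 0
  Position 10 '(': depth becomes 1
  Position 11 '(': depth becomes 2
  Position 12 '(': depth becomes 3
  Position 13 ')': depth becomes 2
  Position 14 ')': depth becomes 1
  Position 15 '(': depth becomes 2
  Position 16 ')': depth becomes 1
  Position 17 ')': depth becomes 0
Maximum depth reached: 3

3


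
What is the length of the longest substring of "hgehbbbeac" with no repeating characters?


Input: "hgehbbbeac"
Sliding window (track last position of each char):
  Position 0 ('h'): window [0,0] length 1 -- new best
  Position 1 ('g'): window [0,1] length 2 -- new best
  Position 2 ('e'): window [0,2] length 3 -- new best
  Position 3 ('h'): repeat (last at 0), move window start to 1
  Position 3 ('h'): window [1,3] length 3
  Position 4 ('b'): window [1,4] length 4 -- new best
  Position 5 ('b'): repeat (last at 4), move window start to 5
  Position 5 ('b'): window [5,5] length 1
  Position 6 ('b'): repeat (last at 5), move window start to 6
  Position 6 ('b'): window [6,6] length 1
  Position 7 ('e'): window [6,7] length 2
  Position 8 ('a'): window [6,8] length 3
  Position 9 ('c'): window [6,9] length 4
Longest substring with no repeats: "gehb" with length 4

4


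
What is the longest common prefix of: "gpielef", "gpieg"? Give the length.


Words: gpielef, gpieg
  Position 0: all 'g' => match
  Position 1: all 'p' => match
  Position 2: all 'i' => match
  Position 3: all 'e' => match
  Position 4: ('l', 'g') => mismatch, stop
LCP = "gpie" (length 4)

4


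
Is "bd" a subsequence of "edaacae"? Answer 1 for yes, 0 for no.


Check if "bd" is a subsequence of "edaacae"
Greedy scan:
  Position 0 ('e'): no match needed
  Position 1 ('d'): no match needed
  Position 2 ('a'): no match needed
  Position 3 ('a'): no match needed
  Position 4 ('c'): no match needed
  Position 5 ('a'): no match needed
  Position 6 ('e'): no match needed
Only matched 0/2 characters => not a subsequence

0


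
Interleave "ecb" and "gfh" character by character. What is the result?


Interleaving "ecb" and "gfh":
  Position 0: 'e' from first, 'g' from second => "eg"
  Position 1: 'c' from first, 'f' from second => "cf"
  Position 2: 'b' from first, 'h' from second => "bh"
Result: egcfbh

egcfbh


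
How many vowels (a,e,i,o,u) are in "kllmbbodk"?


Input: kllmbbodk
Checking each character:
  'k' at position 0: consonant
  'l' at position 1: consonant
  'l' at position 2: consonant
  'm' at position 3: consonant
  'b' at position 4: consonant
  'b' at position 5: consonant
  'o' at position 6: vowel (running total: 1)
  'd' at position 7: consonant
  'k' at position 8: consonant
Total vowels: 1

1


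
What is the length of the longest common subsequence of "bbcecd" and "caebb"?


LCS of "bbcecd" and "caebb"
DP table:
           c    a    e    b    b
      0    0    0    0    0    0
  b   0    0    0    0    1    1
  b   0    0    0    0    1    2
  c   0    1    1    1    1    2
  e   0    1    1    2    2    2
  c   0    1    1    2    2    2
  d   0    1    1    2    2    2
LCS length = dp[6][5] = 2

2


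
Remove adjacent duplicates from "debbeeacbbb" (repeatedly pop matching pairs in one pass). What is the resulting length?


Input: debbeeacbbb
Stack-based adjacent duplicate removal:
  Read 'd': push. Stack: d
  Read 'e': push. Stack: de
  Read 'b': push. Stack: deb
  Read 'b': matches stack top 'b' => pop. Stack: de
  Read 'e': matches stack top 'e' => pop. Stack: d
  Read 'e': push. Stack: de
  Read 'a': push. Stack: dea
  Read 'c': push. Stack: deac
  Read 'b': push. Stack: deacb
  Read 'b': matches stack top 'b' => pop. Stack: deac
  Read 'b': push. Stack: deacb
Final stack: "deacb" (length 5)

5


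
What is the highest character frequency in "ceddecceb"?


Input: ceddecceb
Character counts:
  'b': 1
  'c': 3
  'd': 2
  'e': 3
Maximum frequency: 3

3


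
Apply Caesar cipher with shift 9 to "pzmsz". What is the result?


Caesar cipher: shift "pzmsz" by 9
  'p' (pos 15) + 9 = pos 24 = 'y'
  'z' (pos 25) + 9 = pos 8 = 'i'
  'm' (pos 12) + 9 = pos 21 = 'v'
  's' (pos 18) + 9 = pos 1 = 'b'
  'z' (pos 25) + 9 = pos 8 = 'i'
Result: yivbi

yivbi


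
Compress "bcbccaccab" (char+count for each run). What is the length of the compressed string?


Input: bcbccaccab
Runs:
  'b' x 1 => "b1"
  'c' x 1 => "c1"
  'b' x 1 => "b1"
  'c' x 2 => "c2"
  'a' x 1 => "a1"
  'c' x 2 => "c2"
  'a' x 1 => "a1"
  'b' x 1 => "b1"
Compressed: "b1c1b1c2a1c2a1b1"
Compressed length: 16

16


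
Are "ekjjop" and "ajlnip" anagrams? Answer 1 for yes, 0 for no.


Strings: "ekjjop", "ajlnip"
Sorted first:  ejjkop
Sorted second: aijlnp
Differ at position 0: 'e' vs 'a' => not anagrams

0


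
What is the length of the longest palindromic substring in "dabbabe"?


Input: "dabbabe"
Checking substrings for palindromes:
  [1:5] "abba" (len 4) => palindrome
  [3:6] "bab" (len 3) => palindrome
  [2:4] "bb" (len 2) => palindrome
Longest palindromic substring: "abba" with length 4

4


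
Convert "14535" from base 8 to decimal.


Input: "14535" in base 8
Positional expansion:
  Digit '1' (value 1) x 8^4 = 4096
  Digit '4' (value 4) x 8^3 = 2048
  Digit '5' (value 5) x 8^2 = 320
  Digit '3' (value 3) x 8^1 = 24
  Digit '5' (value 5) x 8^0 = 5
Sum = 6493

6493


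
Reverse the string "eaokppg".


Input: eaokppg
Reading characters right to left:
  Position 6: 'g'
  Position 5: 'p'
  Position 4: 'p'
  Position 3: 'k'
  Position 2: 'o'
  Position 1: 'a'
  Position 0: 'e'
Reversed: gppkoae

gppkoae


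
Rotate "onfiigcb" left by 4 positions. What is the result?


Input: "onfiigcb", rotate left by 4
First 4 characters: "onfi"
Remaining characters: "igcb"
Concatenate remaining + first: "igcb" + "onfi" = "igcbonfi"

igcbonfi


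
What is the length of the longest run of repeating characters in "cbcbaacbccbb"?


Input: "cbcbaacbccbb"
Scanning for longest run:
  Position 1 ('b'): new char, reset run to 1
  Position 2 ('c'): new char, reset run to 1
  Position 3 ('b'): new char, reset run to 1
  Position 4 ('a'): new char, reset run to 1
  Position 5 ('a'): continues run of 'a', length=2
  Position 6 ('c'): new char, reset run to 1
  Position 7 ('b'): new char, reset run to 1
  Position 8 ('c'): new char, reset run to 1
  Position 9 ('c'): continues run of 'c', length=2
  Position 10 ('b'): new char, reset run to 1
  Position 11 ('b'): continues run of 'b', length=2
Longest run: 'a' with length 2

2


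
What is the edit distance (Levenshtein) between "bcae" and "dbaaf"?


Computing edit distance: "bcae" -> "dbaaf"
DP table:
           d    b    a    a    f
      0    1    2    3    4    5
  b   1    1    1    2    3    4
  c   2    2    2    2    3    4
  a   3    3    3    2    2    3
  e   4    4    4    3    3    3
Edit distance = dp[4][5] = 3

3


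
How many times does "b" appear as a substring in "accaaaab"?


Searching for "b" in "accaaaab"
Scanning each position:
  Position 0: "a" => no
  Position 1: "c" => no
  Position 2: "c" => no
  Position 3: "a" => no
  Position 4: "a" => no
  Position 5: "a" => no
  Position 6: "a" => no
  Position 7: "b" => MATCH
Total occurrences: 1

1


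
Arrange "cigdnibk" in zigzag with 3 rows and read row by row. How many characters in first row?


Zigzag "cigdnibk" into 3 rows:
Placing characters:
  'c' => row 0
  'i' => row 1
  'g' => row 2
  'd' => row 1
  'n' => row 0
  'i' => row 1
  'b' => row 2
  'k' => row 1
Rows:
  Row 0: "cn"
  Row 1: "idik"
  Row 2: "gb"
First row length: 2

2


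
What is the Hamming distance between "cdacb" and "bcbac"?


Comparing "cdacb" and "bcbac" position by position:
  Position 0: 'c' vs 'b' => differ
  Position 1: 'd' vs 'c' => differ
  Position 2: 'a' vs 'b' => differ
  Position 3: 'c' vs 'a' => differ
  Position 4: 'b' vs 'c' => differ
Total differences (Hamming distance): 5

5


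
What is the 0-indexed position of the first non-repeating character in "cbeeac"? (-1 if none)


Input: cbeeac
Character frequencies:
  'a': 1
  'b': 1
  'c': 2
  'e': 2
Scanning left to right for freq == 1:
  Position 0 ('c'): freq=2, skip
  Position 1 ('b'): unique! => answer = 1

1


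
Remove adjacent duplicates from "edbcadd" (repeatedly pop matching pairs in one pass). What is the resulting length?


Input: edbcadd
Stack-based adjacent duplicate removal:
  Read 'e': push. Stack: e
  Read 'd': push. Stack: ed
  Read 'b': push. Stack: edb
  Read 'c': push. Stack: edbc
  Read 'a': push. Stack: edbca
  Read 'd': push. Stack: edbcad
  Read 'd': matches stack top 'd' => pop. Stack: edbca
Final stack: "edbca" (length 5)

5


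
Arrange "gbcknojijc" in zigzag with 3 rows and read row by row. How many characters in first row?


Zigzag "gbcknojijc" into 3 rows:
Placing characters:
  'g' => row 0
  'b' => row 1
  'c' => row 2
  'k' => row 1
  'n' => row 0
  'o' => row 1
  'j' => row 2
  'i' => row 1
  'j' => row 0
  'c' => row 1
Rows:
  Row 0: "gnj"
  Row 1: "bkoic"
  Row 2: "cj"
First row length: 3

3


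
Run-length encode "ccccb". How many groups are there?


Input: ccccb
Scanning for consecutive runs:
  Group 1: 'c' x 4 (positions 0-3)
  Group 2: 'b' x 1 (positions 4-4)
Total groups: 2

2


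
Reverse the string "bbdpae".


Input: bbdpae
Reading characters right to left:
  Position 5: 'e'
  Position 4: 'a'
  Position 3: 'p'
  Position 2: 'd'
  Position 1: 'b'
  Position 0: 'b'
Reversed: eapdbb

eapdbb


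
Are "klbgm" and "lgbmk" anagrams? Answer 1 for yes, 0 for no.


Strings: "klbgm", "lgbmk"
Sorted first:  bgklm
Sorted second: bgklm
Sorted forms match => anagrams

1


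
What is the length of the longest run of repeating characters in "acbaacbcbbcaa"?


Input: "acbaacbcbbcaa"
Scanning for longest run:
  Position 1 ('c'): new char, reset run to 1
  Position 2 ('b'): new char, reset run to 1
  Position 3 ('a'): new char, reset run to 1
  Position 4 ('a'): continues run of 'a', length=2
  Position 5 ('c'): new char, reset run to 1
  Position 6 ('b'): new char, reset run to 1
  Position 7 ('c'): new char, reset run to 1
  Position 8 ('b'): new char, reset run to 1
  Position 9 ('b'): continues run of 'b', length=2
  Position 10 ('c'): new char, reset run to 1
  Position 11 ('a'): new char, reset run to 1
  Position 12 ('a'): continues run of 'a', length=2
Longest run: 'a' with length 2

2


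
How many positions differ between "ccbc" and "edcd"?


Comparing "ccbc" and "edcd" position by position:
  Position 0: 'c' vs 'e' => DIFFER
  Position 1: 'c' vs 'd' => DIFFER
  Position 2: 'b' vs 'c' => DIFFER
  Position 3: 'c' vs 'd' => DIFFER
Positions that differ: 4

4


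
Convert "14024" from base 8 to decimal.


Input: "14024" in base 8
Positional expansion:
  Digit '1' (value 1) x 8^4 = 4096
  Digit '4' (value 4) x 8^3 = 2048
  Digit '0' (value 0) x 8^2 = 0
  Digit '2' (value 2) x 8^1 = 16
  Digit '4' (value 4) x 8^0 = 4
Sum = 6164

6164


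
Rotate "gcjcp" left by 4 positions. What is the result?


Input: "gcjcp", rotate left by 4
First 4 characters: "gcjc"
Remaining characters: "p"
Concatenate remaining + first: "p" + "gcjc" = "pgcjc"

pgcjc


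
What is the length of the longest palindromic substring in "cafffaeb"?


Input: "cafffaeb"
Checking substrings for palindromes:
  [1:6] "afffa" (len 5) => palindrome
  [2:5] "fff" (len 3) => palindrome
  [2:4] "ff" (len 2) => palindrome
  [3:5] "ff" (len 2) => palindrome
Longest palindromic substring: "afffa" with length 5

5


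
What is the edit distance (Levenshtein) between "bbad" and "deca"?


Computing edit distance: "bbad" -> "deca"
DP table:
           d    e    c    a
      0    1    2    3    4
  b   1    1    2    3    4
  b   2    2    2    3    4
  a   3    3    3    3    3
  d   4    3    4    4    4
Edit distance = dp[4][4] = 4

4


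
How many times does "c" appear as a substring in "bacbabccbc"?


Searching for "c" in "bacbabccbc"
Scanning each position:
  Position 0: "b" => no
  Position 1: "a" => no
  Position 2: "c" => MATCH
  Position 3: "b" => no
  Position 4: "a" => no
  Position 5: "b" => no
  Position 6: "c" => MATCH
  Position 7: "c" => MATCH
  Position 8: "b" => no
  Position 9: "c" => MATCH
Total occurrences: 4

4


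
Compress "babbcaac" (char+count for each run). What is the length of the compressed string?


Input: babbcaac
Runs:
  'b' x 1 => "b1"
  'a' x 1 => "a1"
  'b' x 2 => "b2"
  'c' x 1 => "c1"
  'a' x 2 => "a2"
  'c' x 1 => "c1"
Compressed: "b1a1b2c1a2c1"
Compressed length: 12

12


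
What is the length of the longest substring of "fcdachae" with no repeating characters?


Input: "fcdachae"
Sliding window (track last position of each char):
  Position 0 ('f'): window [0,0] length 1 -- new best
  Position 1 ('c'): window [0,1] length 2 -- new best
  Position 2 ('d'): window [0,2] length 3 -- new best
  Position 3 ('a'): window [0,3] length 4 -- new best
  Position 4 ('c'): repeat (last at 1), move window start to 2
  Position 4 ('c'): window [2,4] length 3
  Position 5 ('h'): window [2,5] length 4
  Position 6 ('a'): repeat (last at 3), move window start to 4
  Position 6 ('a'): window [4,6] length 3
  Position 7 ('e'): window [4,7] length 4
Longest substring with no repeats: "fcda" with length 4

4


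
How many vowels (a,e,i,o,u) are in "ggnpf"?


Input: ggnpf
Checking each character:
  'g' at position 0: consonant
  'g' at position 1: consonant
  'n' at position 2: consonant
  'p' at position 3: consonant
  'f' at position 4: consonant
Total vowels: 0

0


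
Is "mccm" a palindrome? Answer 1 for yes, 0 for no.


Input: mccm
Reversed: mccm
  Compare pos 0 ('m') with pos 3 ('m'): match
  Compare pos 1 ('c') with pos 2 ('c'): match
Result: palindrome

1


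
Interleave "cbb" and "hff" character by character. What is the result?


Interleaving "cbb" and "hff":
  Position 0: 'c' from first, 'h' from second => "ch"
  Position 1: 'b' from first, 'f' from second => "bf"
  Position 2: 'b' from first, 'f' from second => "bf"
Result: chbfbf

chbfbf


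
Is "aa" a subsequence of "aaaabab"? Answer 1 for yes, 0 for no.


Check if "aa" is a subsequence of "aaaabab"
Greedy scan:
  Position 0 ('a'): matches sub[0] = 'a'
  Position 1 ('a'): matches sub[1] = 'a'
  Position 2 ('a'): no match needed
  Position 3 ('a'): no match needed
  Position 4 ('b'): no match needed
  Position 5 ('a'): no match needed
  Position 6 ('b'): no match needed
All 2 characters matched => is a subsequence

1


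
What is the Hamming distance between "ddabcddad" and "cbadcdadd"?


Comparing "ddabcddad" and "cbadcdadd" position by position:
  Position 0: 'd' vs 'c' => differ
  Position 1: 'd' vs 'b' => differ
  Position 2: 'a' vs 'a' => same
  Position 3: 'b' vs 'd' => differ
  Position 4: 'c' vs 'c' => same
  Position 5: 'd' vs 'd' => same
  Position 6: 'd' vs 'a' => differ
  Position 7: 'a' vs 'd' => differ
  Position 8: 'd' vs 'd' => same
Total differences (Hamming distance): 5

5


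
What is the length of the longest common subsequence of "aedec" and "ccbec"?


LCS of "aedec" and "ccbec"
DP table:
           c    c    b    e    c
      0    0    0    0    0    0
  a   0    0    0    0    0    0
  e   0    0    0    0    1    1
  d   0    0    0    0    1    1
  e   0    0    0    0    1    1
  c   0    1    1    1    1    2
LCS length = dp[5][5] = 2

2


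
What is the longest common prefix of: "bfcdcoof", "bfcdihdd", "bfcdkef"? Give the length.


Words: bfcdcoof, bfcdihdd, bfcdkef
  Position 0: all 'b' => match
  Position 1: all 'f' => match
  Position 2: all 'c' => match
  Position 3: all 'd' => match
  Position 4: ('c', 'i', 'k') => mismatch, stop
LCP = "bfcd" (length 4)

4


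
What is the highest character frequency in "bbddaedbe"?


Input: bbddaedbe
Character counts:
  'a': 1
  'b': 3
  'd': 3
  'e': 2
Maximum frequency: 3

3


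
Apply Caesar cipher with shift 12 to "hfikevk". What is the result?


Caesar cipher: shift "hfikevk" by 12
  'h' (pos 7) + 12 = pos 19 = 't'
  'f' (pos 5) + 12 = pos 17 = 'r'
  'i' (pos 8) + 12 = pos 20 = 'u'
  'k' (pos 10) + 12 = pos 22 = 'w'
  'e' (pos 4) + 12 = pos 16 = 'q'
  'v' (pos 21) + 12 = pos 7 = 'h'
  'k' (pos 10) + 12 = pos 22 = 'w'
Result: truwqhw

truwqhw


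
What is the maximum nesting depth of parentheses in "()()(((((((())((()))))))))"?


Input: "()()(((((((())((()))))))))"
Tracking depth:
  Position 0 '(': depth becomes 1
  Position 1 ')': depth becomes 0
  Position 2 '(': depth becomes 1
  Position 3 ')': depth becomes 0
  Position 4 '(': depth becomes 1
  Position 5 '(': depth becomes 2
  Position 6 '(': depth becomes 3
  Position 7 '(': depth becomes 4
  Position 8 '(': depth becomes 5
  Position 9 '(': depth becomes 6
  Position 10 '(': depth becomes 7
  Position 11 '(': depth becomes 8
  Position 12 ')': depth becomes 7
  Position 13 ')': depth becomes 6
  Position 14 '(': depth becomes 7
  Position 15 '(': depth becomes 8
  Position 16 '(': depth becomes 9
  Position 17 ')': depth becomes 8
  Position 18 ')': depth becomes 7
  Position 19 ')': depth becomes 6
  Position 20 ')': depth becomes 5
  Position 21 ')': depth becomes 4
  Position 22 ')': depth becomes 3
  Position 23 ')': depth becomes 2
  Position 24 ')': depth becomes 1
  Position 25 ')': depth becomes 0
Maximum depth reached: 9

9


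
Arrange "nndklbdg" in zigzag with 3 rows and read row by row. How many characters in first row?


Zigzag "nndklbdg" into 3 rows:
Placing characters:
  'n' => row 0
  'n' => row 1
  'd' => row 2
  'k' => row 1
  'l' => row 0
  'b' => row 1
  'd' => row 2
  'g' => row 1
Rows:
  Row 0: "nl"
  Row 1: "nkbg"
  Row 2: "dd"
First row length: 2

2


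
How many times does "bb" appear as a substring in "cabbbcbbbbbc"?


Searching for "bb" in "cabbbcbbbbbc"
Scanning each position:
  Position 0: "ca" => no
  Position 1: "ab" => no
  Position 2: "bb" => MATCH
  Position 3: "bb" => MATCH
  Position 4: "bc" => no
  Position 5: "cb" => no
  Position 6: "bb" => MATCH
  Position 7: "bb" => MATCH
  Position 8: "bb" => MATCH
  Position 9: "bb" => MATCH
  Position 10: "bc" => no
Total occurrences: 6

6


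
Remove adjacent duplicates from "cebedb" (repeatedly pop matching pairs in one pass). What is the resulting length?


Input: cebedb
Stack-based adjacent duplicate removal:
  Read 'c': push. Stack: c
  Read 'e': push. Stack: ce
  Read 'b': push. Stack: ceb
  Read 'e': push. Stack: cebe
  Read 'd': push. Stack: cebed
  Read 'b': push. Stack: cebedb
Final stack: "cebedb" (length 6)

6


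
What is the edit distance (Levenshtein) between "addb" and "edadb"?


Computing edit distance: "addb" -> "edadb"
DP table:
           e    d    a    d    b
      0    1    2    3    4    5
  a   1    1    2    2    3    4
  d   2    2    1    2    2    3
  d   3    3    2    2    2    3
  b   4    4    3    3    3    2
Edit distance = dp[4][5] = 2

2


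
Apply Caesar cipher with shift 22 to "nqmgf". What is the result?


Caesar cipher: shift "nqmgf" by 22
  'n' (pos 13) + 22 = pos 9 = 'j'
  'q' (pos 16) + 22 = pos 12 = 'm'
  'm' (pos 12) + 22 = pos 8 = 'i'
  'g' (pos 6) + 22 = pos 2 = 'c'
  'f' (pos 5) + 22 = pos 1 = 'b'
Result: jmicb

jmicb


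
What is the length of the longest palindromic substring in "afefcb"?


Input: "afefcb"
Checking substrings for palindromes:
  [1:4] "fef" (len 3) => palindrome
Longest palindromic substring: "fef" with length 3

3


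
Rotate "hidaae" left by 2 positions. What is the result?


Input: "hidaae", rotate left by 2
First 2 characters: "hi"
Remaining characters: "daae"
Concatenate remaining + first: "daae" + "hi" = "daaehi"

daaehi


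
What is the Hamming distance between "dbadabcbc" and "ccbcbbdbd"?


Comparing "dbadabcbc" and "ccbcbbdbd" position by position:
  Position 0: 'd' vs 'c' => differ
  Position 1: 'b' vs 'c' => differ
  Position 2: 'a' vs 'b' => differ
  Position 3: 'd' vs 'c' => differ
  Position 4: 'a' vs 'b' => differ
  Position 5: 'b' vs 'b' => same
  Position 6: 'c' vs 'd' => differ
  Position 7: 'b' vs 'b' => same
  Position 8: 'c' vs 'd' => differ
Total differences (Hamming distance): 7

7


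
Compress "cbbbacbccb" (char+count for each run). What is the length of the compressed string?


Input: cbbbacbccb
Runs:
  'c' x 1 => "c1"
  'b' x 3 => "b3"
  'a' x 1 => "a1"
  'c' x 1 => "c1"
  'b' x 1 => "b1"
  'c' x 2 => "c2"
  'b' x 1 => "b1"
Compressed: "c1b3a1c1b1c2b1"
Compressed length: 14

14


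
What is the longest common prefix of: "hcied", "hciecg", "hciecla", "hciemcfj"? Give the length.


Words: hcied, hciecg, hciecla, hciemcfj
  Position 0: all 'h' => match
  Position 1: all 'c' => match
  Position 2: all 'i' => match
  Position 3: all 'e' => match
  Position 4: ('d', 'c', 'c', 'm') => mismatch, stop
LCP = "hcie" (length 4)

4


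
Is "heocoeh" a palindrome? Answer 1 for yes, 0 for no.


Input: heocoeh
Reversed: heocoeh
  Compare pos 0 ('h') with pos 6 ('h'): match
  Compare pos 1 ('e') with pos 5 ('e'): match
  Compare pos 2 ('o') with pos 4 ('o'): match
Result: palindrome

1


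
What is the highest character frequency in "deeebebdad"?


Input: deeebebdad
Character counts:
  'a': 1
  'b': 2
  'd': 3
  'e': 4
Maximum frequency: 4

4


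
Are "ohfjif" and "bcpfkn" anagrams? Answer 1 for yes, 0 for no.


Strings: "ohfjif", "bcpfkn"
Sorted first:  ffhijo
Sorted second: bcfknp
Differ at position 0: 'f' vs 'b' => not anagrams

0


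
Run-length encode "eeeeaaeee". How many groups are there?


Input: eeeeaaeee
Scanning for consecutive runs:
  Group 1: 'e' x 4 (positions 0-3)
  Group 2: 'a' x 2 (positions 4-5)
  Group 3: 'e' x 3 (positions 6-8)
Total groups: 3

3


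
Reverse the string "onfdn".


Input: onfdn
Reading characters right to left:
  Position 4: 'n'
  Position 3: 'd'
  Position 2: 'f'
  Position 1: 'n'
  Position 0: 'o'
Reversed: ndfno

ndfno


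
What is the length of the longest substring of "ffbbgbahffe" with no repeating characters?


Input: "ffbbgbahffe"
Sliding window (track last position of each char):
  Position 0 ('f'): window [0,0] length 1 -- new best
  Position 1 ('f'): repeat (last at 0), move window start to 1
  Position 1 ('f'): window [1,1] length 1
  Position 2 ('b'): window [1,2] length 2 -- new best
  Position 3 ('b'): repeat (last at 2), move window start to 3
  Position 3 ('b'): window [3,3] length 1
  Position 4 ('g'): window [3,4] length 2
  Position 5 ('b'): repeat (last at 3), move window start to 4
  Position 5 ('b'): window [4,5] length 2
  Position 6 ('a'): window [4,6] length 3 -- new best
  Position 7 ('h'): window [4,7] length 4 -- new best
  Position 8 ('f'): window [4,8] length 5 -- new best
  Position 9 ('f'): repeat (last at 8), move window start to 9
  Position 9 ('f'): window [9,9] length 1
  Position 10 ('e'): window [9,10] length 2
Longest substring with no repeats: "gbahf" with length 5

5


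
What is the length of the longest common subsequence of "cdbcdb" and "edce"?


LCS of "cdbcdb" and "edce"
DP table:
           e    d    c    e
      0    0    0    0    0
  c   0    0    0    1    1
  d   0    0    1    1    1
  b   0    0    1    1    1
  c   0    0    1    2    2
  d   0    0    1    2    2
  b   0    0    1    2    2
LCS length = dp[6][4] = 2

2


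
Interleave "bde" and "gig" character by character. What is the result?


Interleaving "bde" and "gig":
  Position 0: 'b' from first, 'g' from second => "bg"
  Position 1: 'd' from first, 'i' from second => "di"
  Position 2: 'e' from first, 'g' from second => "eg"
Result: bgdieg

bgdieg


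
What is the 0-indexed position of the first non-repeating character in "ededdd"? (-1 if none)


Input: ededdd
Character frequencies:
  'd': 4
  'e': 2
Scanning left to right for freq == 1:
  Position 0 ('e'): freq=2, skip
  Position 1 ('d'): freq=4, skip
  Position 2 ('e'): freq=2, skip
  Position 3 ('d'): freq=4, skip
  Position 4 ('d'): freq=4, skip
  Position 5 ('d'): freq=4, skip
  No unique character found => answer = -1

-1


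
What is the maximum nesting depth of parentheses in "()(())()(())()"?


Input: "()(())()(())()"
Tracking depth:
  Position 0 '(': depth becomes 1
  Position 1 ')': depth becomes 0
  Position 2 '(': depth becomes 1
  Position 3 '(': depth becomes 2
  Position 4 ')': depth becomes 1
  Position 5 ')': depth becomes 0
  Position 6 '(': depth becomes 1
  Position 7 ')': depth becomes 0
  Position 8 '(': depth becomes 1
  Position 9 '(': depth becomes 2
  Position 10 ')': depth becomes 1
  Position 11 ')': depth becomes 0
  Position 12 '(': depth becomes 1
  Position 13 ')': depth becomes 0
Maximum depth reached: 2

2


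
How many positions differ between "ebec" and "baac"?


Comparing "ebec" and "baac" position by position:
  Position 0: 'e' vs 'b' => DIFFER
  Position 1: 'b' vs 'a' => DIFFER
  Position 2: 'e' vs 'a' => DIFFER
  Position 3: 'c' vs 'c' => same
Positions that differ: 3

3


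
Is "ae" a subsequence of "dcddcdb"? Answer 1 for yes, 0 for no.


Check if "ae" is a subsequence of "dcddcdb"
Greedy scan:
  Position 0 ('d'): no match needed
  Position 1 ('c'): no match needed
  Position 2 ('d'): no match needed
  Position 3 ('d'): no match needed
  Position 4 ('c'): no match needed
  Position 5 ('d'): no match needed
  Position 6 ('b'): no match needed
Only matched 0/2 characters => not a subsequence

0


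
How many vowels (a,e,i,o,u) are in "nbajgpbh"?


Input: nbajgpbh
Checking each character:
  'n' at position 0: consonant
  'b' at position 1: consonant
  'a' at position 2: vowel (running total: 1)
  'j' at position 3: consonant
  'g' at position 4: consonant
  'p' at position 5: consonant
  'b' at position 6: consonant
  'h' at position 7: consonant
Total vowels: 1

1


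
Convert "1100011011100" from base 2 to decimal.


Input: "1100011011100" in base 2
Positional expansion:
  Digit '1' (value 1) x 2^12 = 4096
  Digit '1' (value 1) x 2^11 = 2048
  Digit '0' (value 0) x 2^10 = 0
  Digit '0' (value 0) x 2^9 = 0
  Digit '0' (value 0) x 2^8 = 0
  Digit '1' (value 1) x 2^7 = 128
  Digit '1' (value 1) x 2^6 = 64
  Digit '0' (value 0) x 2^5 = 0
  Digit '1' (value 1) x 2^4 = 16
  Digit '1' (value 1) x 2^3 = 8
  Digit '1' (value 1) x 2^2 = 4
  Digit '0' (value 0) x 2^1 = 0
  Digit '0' (value 0) x 2^0 = 0
Sum = 6364

6364


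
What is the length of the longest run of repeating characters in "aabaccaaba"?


Input: "aabaccaaba"
Scanning for longest run:
  Position 1 ('a'): continues run of 'a', length=2
  Position 2 ('b'): new char, reset run to 1
  Position 3 ('a'): new char, reset run to 1
  Position 4 ('c'): new char, reset run to 1
  Position 5 ('c'): continues run of 'c', length=2
  Position 6 ('a'): new char, reset run to 1
  Position 7 ('a'): continues run of 'a', length=2
  Position 8 ('b'): new char, reset run to 1
  Position 9 ('a'): new char, reset run to 1
Longest run: 'a' with length 2

2


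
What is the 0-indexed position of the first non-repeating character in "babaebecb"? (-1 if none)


Input: babaebecb
Character frequencies:
  'a': 2
  'b': 4
  'c': 1
  'e': 2
Scanning left to right for freq == 1:
  Position 0 ('b'): freq=4, skip
  Position 1 ('a'): freq=2, skip
  Position 2 ('b'): freq=4, skip
  Position 3 ('a'): freq=2, skip
  Position 4 ('e'): freq=2, skip
  Position 5 ('b'): freq=4, skip
  Position 6 ('e'): freq=2, skip
  Position 7 ('c'): unique! => answer = 7

7


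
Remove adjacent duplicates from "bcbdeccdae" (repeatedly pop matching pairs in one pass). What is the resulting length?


Input: bcbdeccdae
Stack-based adjacent duplicate removal:
  Read 'b': push. Stack: b
  Read 'c': push. Stack: bc
  Read 'b': push. Stack: bcb
  Read 'd': push. Stack: bcbd
  Read 'e': push. Stack: bcbde
  Read 'c': push. Stack: bcbdec
  Read 'c': matches stack top 'c' => pop. Stack: bcbde
  Read 'd': push. Stack: bcbded
  Read 'a': push. Stack: bcbdeda
  Read 'e': push. Stack: bcbdedae
Final stack: "bcbdedae" (length 8)

8


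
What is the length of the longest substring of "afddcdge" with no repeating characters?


Input: "afddcdge"
Sliding window (track last position of each char):
  Position 0 ('a'): window [0,0] length 1 -- new best
  Position 1 ('f'): window [0,1] length 2 -- new best
  Position 2 ('d'): window [0,2] length 3 -- new best
  Position 3 ('d'): repeat (last at 2), move window start to 3
  Position 3 ('d'): window [3,3] length 1
  Position 4 ('c'): window [3,4] length 2
  Position 5 ('d'): repeat (last at 3), move window start to 4
  Position 5 ('d'): window [4,5] length 2
  Position 6 ('g'): window [4,6] length 3
  Position 7 ('e'): window [4,7] length 4 -- new best
Longest substring with no repeats: "cdge" with length 4

4


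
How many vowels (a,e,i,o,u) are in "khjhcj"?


Input: khjhcj
Checking each character:
  'k' at position 0: consonant
  'h' at position 1: consonant
  'j' at position 2: consonant
  'h' at position 3: consonant
  'c' at position 4: consonant
  'j' at position 5: consonant
Total vowels: 0

0


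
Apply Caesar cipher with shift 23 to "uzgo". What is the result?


Caesar cipher: shift "uzgo" by 23
  'u' (pos 20) + 23 = pos 17 = 'r'
  'z' (pos 25) + 23 = pos 22 = 'w'
  'g' (pos 6) + 23 = pos 3 = 'd'
  'o' (pos 14) + 23 = pos 11 = 'l'
Result: rwdl

rwdl


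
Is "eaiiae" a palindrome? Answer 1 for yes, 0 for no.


Input: eaiiae
Reversed: eaiiae
  Compare pos 0 ('e') with pos 5 ('e'): match
  Compare pos 1 ('a') with pos 4 ('a'): match
  Compare pos 2 ('i') with pos 3 ('i'): match
Result: palindrome

1


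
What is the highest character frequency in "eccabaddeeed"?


Input: eccabaddeeed
Character counts:
  'a': 2
  'b': 1
  'c': 2
  'd': 3
  'e': 4
Maximum frequency: 4

4


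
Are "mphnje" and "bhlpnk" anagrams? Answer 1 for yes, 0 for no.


Strings: "mphnje", "bhlpnk"
Sorted first:  ehjmnp
Sorted second: bhklnp
Differ at position 0: 'e' vs 'b' => not anagrams

0


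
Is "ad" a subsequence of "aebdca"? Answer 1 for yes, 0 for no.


Check if "ad" is a subsequence of "aebdca"
Greedy scan:
  Position 0 ('a'): matches sub[0] = 'a'
  Position 1 ('e'): no match needed
  Position 2 ('b'): no match needed
  Position 3 ('d'): matches sub[1] = 'd'
  Position 4 ('c'): no match needed
  Position 5 ('a'): no match needed
All 2 characters matched => is a subsequence

1


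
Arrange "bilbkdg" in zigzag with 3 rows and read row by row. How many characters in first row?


Zigzag "bilbkdg" into 3 rows:
Placing characters:
  'b' => row 0
  'i' => row 1
  'l' => row 2
  'b' => row 1
  'k' => row 0
  'd' => row 1
  'g' => row 2
Rows:
  Row 0: "bk"
  Row 1: "ibd"
  Row 2: "lg"
First row length: 2

2


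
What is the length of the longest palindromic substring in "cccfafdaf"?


Input: "cccfafdaf"
Checking substrings for palindromes:
  [0:3] "ccc" (len 3) => palindrome
  [3:6] "faf" (len 3) => palindrome
  [0:2] "cc" (len 2) => palindrome
  [1:3] "cc" (len 2) => palindrome
Longest palindromic substring: "ccc" with length 3

3


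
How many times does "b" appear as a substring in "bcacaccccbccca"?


Searching for "b" in "bcacaccccbccca"
Scanning each position:
  Position 0: "b" => MATCH
  Position 1: "c" => no
  Position 2: "a" => no
  Position 3: "c" => no
  Position 4: "a" => no
  Position 5: "c" => no
  Position 6: "c" => no
  Position 7: "c" => no
  Position 8: "c" => no
  Position 9: "b" => MATCH
  Position 10: "c" => no
  Position 11: "c" => no
  Position 12: "c" => no
  Position 13: "a" => no
Total occurrences: 2

2


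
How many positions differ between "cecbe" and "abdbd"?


Comparing "cecbe" and "abdbd" position by position:
  Position 0: 'c' vs 'a' => DIFFER
  Position 1: 'e' vs 'b' => DIFFER
  Position 2: 'c' vs 'd' => DIFFER
  Position 3: 'b' vs 'b' => same
  Position 4: 'e' vs 'd' => DIFFER
Positions that differ: 4

4


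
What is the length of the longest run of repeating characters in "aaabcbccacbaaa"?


Input: "aaabcbccacbaaa"
Scanning for longest run:
  Position 1 ('a'): continues run of 'a', length=2
  Position 2 ('a'): continues run of 'a', length=3
  Position 3 ('b'): new char, reset run to 1
  Position 4 ('c'): new char, reset run to 1
  Position 5 ('b'): new char, reset run to 1
  Position 6 ('c'): new char, reset run to 1
  Position 7 ('c'): continues run of 'c', length=2
  Position 8 ('a'): new char, reset run to 1
  Position 9 ('c'): new char, reset run to 1
  Position 10 ('b'): new char, reset run to 1
  Position 11 ('a'): new char, reset run to 1
  Position 12 ('a'): continues run of 'a', length=2
  Position 13 ('a'): continues run of 'a', length=3
Longest run: 'a' with length 3

3


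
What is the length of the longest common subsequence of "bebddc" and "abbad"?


LCS of "bebddc" and "abbad"
DP table:
           a    b    b    a    d
      0    0    0    0    0    0
  b   0    0    1    1    1    1
  e   0    0    1    1    1    1
  b   0    0    1    2    2    2
  d   0    0    1    2    2    3
  d   0    0    1    2    2    3
  c   0    0    1    2    2    3
LCS length = dp[6][5] = 3

3


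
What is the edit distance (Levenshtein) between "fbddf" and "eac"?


Computing edit distance: "fbddf" -> "eac"
DP table:
           e    a    c
      0    1    2    3
  f   1    1    2    3
  b   2    2    2    3
  d   3    3    3    3
  d   4    4    4    4
  f   5    5    5    5
Edit distance = dp[5][3] = 5

5


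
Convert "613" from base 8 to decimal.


Input: "613" in base 8
Positional expansion:
  Digit '6' (value 6) x 8^2 = 384
  Digit '1' (value 1) x 8^1 = 8
  Digit '3' (value 3) x 8^0 = 3
Sum = 395

395


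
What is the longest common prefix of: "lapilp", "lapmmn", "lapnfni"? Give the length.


Words: lapilp, lapmmn, lapnfni
  Position 0: all 'l' => match
  Position 1: all 'a' => match
  Position 2: all 'p' => match
  Position 3: ('i', 'm', 'n') => mismatch, stop
LCP = "lap" (length 3)

3


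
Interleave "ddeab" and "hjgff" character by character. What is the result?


Interleaving "ddeab" and "hjgff":
  Position 0: 'd' from first, 'h' from second => "dh"
  Position 1: 'd' from first, 'j' from second => "dj"
  Position 2: 'e' from first, 'g' from second => "eg"
  Position 3: 'a' from first, 'f' from second => "af"
  Position 4: 'b' from first, 'f' from second => "bf"
Result: dhdjegafbf

dhdjegafbf


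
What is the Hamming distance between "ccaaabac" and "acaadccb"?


Comparing "ccaaabac" and "acaadccb" position by position:
  Position 0: 'c' vs 'a' => differ
  Position 1: 'c' vs 'c' => same
  Position 2: 'a' vs 'a' => same
  Position 3: 'a' vs 'a' => same
  Position 4: 'a' vs 'd' => differ
  Position 5: 'b' vs 'c' => differ
  Position 6: 'a' vs 'c' => differ
  Position 7: 'c' vs 'b' => differ
Total differences (Hamming distance): 5

5


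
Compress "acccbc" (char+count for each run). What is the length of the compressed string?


Input: acccbc
Runs:
  'a' x 1 => "a1"
  'c' x 3 => "c3"
  'b' x 1 => "b1"
  'c' x 1 => "c1"
Compressed: "a1c3b1c1"
Compressed length: 8

8


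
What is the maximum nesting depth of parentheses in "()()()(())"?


Input: "()()()(())"
Tracking depth:
  Position 0 '(': depth becomes 1
  Position 1 ')': depth becomes 0
  Position 2 '(': depth becomes 1
  Position 3 ')': depth becomes 0
  Position 4 '(': depth becomes 1
  Position 5 ')': depth becomes 0
  Position 6 '(': depth becomes 1
  Position 7 '(': depth becomes 2
  Position 8 ')': depth becomes 1
  Position 9 ')': depth becomes 0
Maximum depth reached: 2

2


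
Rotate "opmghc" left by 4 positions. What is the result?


Input: "opmghc", rotate left by 4
First 4 characters: "opmg"
Remaining characters: "hc"
Concatenate remaining + first: "hc" + "opmg" = "hcopmg"

hcopmg


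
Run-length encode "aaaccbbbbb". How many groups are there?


Input: aaaccbbbbb
Scanning for consecutive runs:
  Group 1: 'a' x 3 (positions 0-2)
  Group 2: 'c' x 2 (positions 3-4)
  Group 3: 'b' x 5 (positions 5-9)
Total groups: 3

3


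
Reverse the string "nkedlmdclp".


Input: nkedlmdclp
Reading characters right to left:
  Position 9: 'p'
  Position 8: 'l'
  Position 7: 'c'
  Position 6: 'd'
  Position 5: 'm'
  Position 4: 'l'
  Position 3: 'd'
  Position 2: 'e'
  Position 1: 'k'
  Position 0: 'n'
Reversed: plcdmldekn

plcdmldekn


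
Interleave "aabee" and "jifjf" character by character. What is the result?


Interleaving "aabee" and "jifjf":
  Position 0: 'a' from first, 'j' from second => "aj"
  Position 1: 'a' from first, 'i' from second => "ai"
  Position 2: 'b' from first, 'f' from second => "bf"
  Position 3: 'e' from first, 'j' from second => "ej"
  Position 4: 'e' from first, 'f' from second => "ef"
Result: ajaibfejef

ajaibfejef


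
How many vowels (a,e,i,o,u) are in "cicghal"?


Input: cicghal
Checking each character:
  'c' at position 0: consonant
  'i' at position 1: vowel (running total: 1)
  'c' at position 2: consonant
  'g' at position 3: consonant
  'h' at position 4: consonant
  'a' at position 5: vowel (running total: 2)
  'l' at position 6: consonant
Total vowels: 2

2


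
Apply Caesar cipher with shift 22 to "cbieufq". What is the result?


Caesar cipher: shift "cbieufq" by 22
  'c' (pos 2) + 22 = pos 24 = 'y'
  'b' (pos 1) + 22 = pos 23 = 'x'
  'i' (pos 8) + 22 = pos 4 = 'e'
  'e' (pos 4) + 22 = pos 0 = 'a'
  'u' (pos 20) + 22 = pos 16 = 'q'
  'f' (pos 5) + 22 = pos 1 = 'b'
  'q' (pos 16) + 22 = pos 12 = 'm'
Result: yxeaqbm

yxeaqbm


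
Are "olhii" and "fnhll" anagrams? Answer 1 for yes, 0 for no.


Strings: "olhii", "fnhll"
Sorted first:  hiilo
Sorted second: fhlln
Differ at position 0: 'h' vs 'f' => not anagrams

0


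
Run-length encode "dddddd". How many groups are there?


Input: dddddd
Scanning for consecutive runs:
  Group 1: 'd' x 6 (positions 0-5)
Total groups: 1

1


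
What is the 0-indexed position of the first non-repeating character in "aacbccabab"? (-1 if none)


Input: aacbccabab
Character frequencies:
  'a': 4
  'b': 3
  'c': 3
Scanning left to right for freq == 1:
  Position 0 ('a'): freq=4, skip
  Position 1 ('a'): freq=4, skip
  Position 2 ('c'): freq=3, skip
  Position 3 ('b'): freq=3, skip
  Position 4 ('c'): freq=3, skip
  Position 5 ('c'): freq=3, skip
  Position 6 ('a'): freq=4, skip
  Position 7 ('b'): freq=3, skip
  Position 8 ('a'): freq=4, skip
  Position 9 ('b'): freq=3, skip
  No unique character found => answer = -1

-1


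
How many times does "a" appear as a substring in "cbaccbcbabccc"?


Searching for "a" in "cbaccbcbabccc"
Scanning each position:
  Position 0: "c" => no
  Position 1: "b" => no
  Position 2: "a" => MATCH
  Position 3: "c" => no
  Position 4: "c" => no
  Position 5: "b" => no
  Position 6: "c" => no
  Position 7: "b" => no
  Position 8: "a" => MATCH
  Position 9: "b" => no
  Position 10: "c" => no
  Position 11: "c" => no
  Position 12: "c" => no
Total occurrences: 2

2
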